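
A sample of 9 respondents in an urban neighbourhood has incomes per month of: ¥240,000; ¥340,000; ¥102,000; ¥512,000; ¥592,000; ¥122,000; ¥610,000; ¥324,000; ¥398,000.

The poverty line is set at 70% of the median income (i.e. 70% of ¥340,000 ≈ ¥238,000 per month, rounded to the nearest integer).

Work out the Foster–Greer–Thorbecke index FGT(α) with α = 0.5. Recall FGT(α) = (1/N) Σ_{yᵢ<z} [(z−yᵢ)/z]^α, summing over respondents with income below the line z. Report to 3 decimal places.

Below the line: ¥102,000, ¥122,000 (q = 2 of N = 9).
Relative gaps: (238000−102000)/238000 = 0.5714; (238000−122000)/238000 = 0.4874.
Raised to α = 0.5: 0.75593; 0.69814.
Sum = 1.454066; FGT(0.5) = 1.454066 / 9 = 0.162.

0.162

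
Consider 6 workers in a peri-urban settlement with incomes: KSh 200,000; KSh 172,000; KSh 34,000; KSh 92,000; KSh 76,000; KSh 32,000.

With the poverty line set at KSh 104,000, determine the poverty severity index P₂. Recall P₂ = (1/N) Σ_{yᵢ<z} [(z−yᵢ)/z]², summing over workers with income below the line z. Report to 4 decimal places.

0.1697

Below z: KSh 32,000, KSh 34,000, KSh 76,000, KSh 92,000 (q = 4 of N = 6).
Shortfall ratios: (104000−32000)/104000 = 0.6923; (104000−34000)/104000 = 0.6731; (104000−76000)/104000 = 0.2692; (104000−92000)/104000 = 0.1154.
Squared: 0.4793; 0.4530; 0.0725; 0.0133.
Sum = 1.018121; P₂ = 1.018121 / 6 = 0.1697.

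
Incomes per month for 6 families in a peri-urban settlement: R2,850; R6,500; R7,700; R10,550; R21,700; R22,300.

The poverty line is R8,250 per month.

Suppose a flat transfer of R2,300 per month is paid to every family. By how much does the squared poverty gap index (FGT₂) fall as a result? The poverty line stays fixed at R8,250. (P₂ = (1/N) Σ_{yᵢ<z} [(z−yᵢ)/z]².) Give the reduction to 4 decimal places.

Before: below the line — R2,850, R6,500, R7,700; squared poverty gap index (FGT₂) = 0.079645.
After the R2,300 transfer: below the line — R5,150; squared poverty gap index (FGT₂) = 0.023532.
Reduction = 0.079645 − 0.023532 = 0.0561.

0.0561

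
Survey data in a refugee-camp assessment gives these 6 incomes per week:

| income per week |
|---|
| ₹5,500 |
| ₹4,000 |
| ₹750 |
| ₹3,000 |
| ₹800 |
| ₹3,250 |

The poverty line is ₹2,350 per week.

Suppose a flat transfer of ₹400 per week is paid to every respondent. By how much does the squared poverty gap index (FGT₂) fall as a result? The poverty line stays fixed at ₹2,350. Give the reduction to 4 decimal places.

Before: below the line — ₹750, ₹800; squared poverty gap index (FGT₂) = 0.149766.
After the ₹400 transfer: below the line — ₹1,150, ₹1,200; squared poverty gap index (FGT₂) = 0.083371.
Reduction = 0.149766 − 0.083371 = 0.0664.

0.0664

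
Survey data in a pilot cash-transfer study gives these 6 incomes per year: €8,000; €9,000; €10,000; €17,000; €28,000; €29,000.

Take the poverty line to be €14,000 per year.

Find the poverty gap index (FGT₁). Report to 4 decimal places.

0.1786

Below the line: €8,000, €9,000, €10,000 (q = 3 of N = 6).
Relative gaps: (14000−8000)/14000 = 0.4286; (14000−9000)/14000 = 0.3571; (14000−10000)/14000 = 0.2857.
Sum of shortfalls = 1.071429; P₁ averages over all N: 1.071429 / 6 = 0.1786.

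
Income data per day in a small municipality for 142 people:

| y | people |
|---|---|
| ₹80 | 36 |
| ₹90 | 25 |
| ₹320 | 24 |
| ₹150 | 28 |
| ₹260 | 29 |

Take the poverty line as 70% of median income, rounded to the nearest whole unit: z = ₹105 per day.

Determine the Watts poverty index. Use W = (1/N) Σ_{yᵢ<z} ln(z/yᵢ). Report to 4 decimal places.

Poor units: 36×₹80, 25×₹90 (q = 61 of N = 142).
Log gaps: ln(105/80) = 0.2719 (×36); ln(105/90) = 0.1542 (×25).
W = 13.643381 / 142 = 0.0961.

0.0961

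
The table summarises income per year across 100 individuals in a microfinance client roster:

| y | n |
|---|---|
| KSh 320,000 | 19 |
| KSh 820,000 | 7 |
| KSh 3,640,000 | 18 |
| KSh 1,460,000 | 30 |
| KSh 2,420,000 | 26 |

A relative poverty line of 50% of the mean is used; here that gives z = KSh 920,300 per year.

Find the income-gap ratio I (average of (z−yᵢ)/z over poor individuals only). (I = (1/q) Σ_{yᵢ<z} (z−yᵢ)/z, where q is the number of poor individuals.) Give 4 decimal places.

0.5060

Incomes under z: 19×KSh 320,000, 7×KSh 820,000 (q = 26 of N = 100).
Relative gaps: 0.6523 (×19), 0.1090 (×7); sum = 13.156362.
The income-gap ratio divides by q (the poor only): 13.156362 / 26 = 0.5060.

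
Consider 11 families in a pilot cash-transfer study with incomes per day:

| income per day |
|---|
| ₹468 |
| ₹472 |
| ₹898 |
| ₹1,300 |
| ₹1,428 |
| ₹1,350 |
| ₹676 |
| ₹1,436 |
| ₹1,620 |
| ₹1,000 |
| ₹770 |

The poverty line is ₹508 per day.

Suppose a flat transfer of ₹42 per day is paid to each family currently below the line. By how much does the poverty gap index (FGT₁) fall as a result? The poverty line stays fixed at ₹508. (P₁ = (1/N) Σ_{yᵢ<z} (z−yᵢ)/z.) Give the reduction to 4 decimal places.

0.0136

Before: below the line — ₹468, ₹472; poverty gap index (FGT₁) = 0.013601.
After the ₹42 transfer: below the line — none; poverty gap index (FGT₁) = 0.000000.
Reduction = 0.013601 − 0.000000 = 0.0136.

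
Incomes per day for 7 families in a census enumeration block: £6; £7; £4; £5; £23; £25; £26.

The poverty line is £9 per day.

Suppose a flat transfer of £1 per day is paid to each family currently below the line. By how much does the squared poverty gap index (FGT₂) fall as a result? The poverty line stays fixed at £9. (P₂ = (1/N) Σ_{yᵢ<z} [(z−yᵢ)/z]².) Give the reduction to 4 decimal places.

Before: below the line — £4, £5, £6, £7; squared poverty gap index (FGT₂) = 0.095238.
After the £1 transfer: below the line — £5, £6, £7, £8; squared poverty gap index (FGT₂) = 0.052910.
Reduction = 0.095238 − 0.052910 = 0.0423.

0.0423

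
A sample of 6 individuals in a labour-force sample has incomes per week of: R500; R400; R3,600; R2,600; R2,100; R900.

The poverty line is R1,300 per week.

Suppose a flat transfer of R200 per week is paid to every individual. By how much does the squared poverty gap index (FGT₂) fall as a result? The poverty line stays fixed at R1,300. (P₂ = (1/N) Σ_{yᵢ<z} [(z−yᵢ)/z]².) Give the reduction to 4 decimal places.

0.0710

Before: below the line — R400, R500, R900; squared poverty gap index (FGT₂) = 0.158777.
After the R200 transfer: below the line — R600, R700, R1,100; squared poverty gap index (FGT₂) = 0.087771.
Reduction = 0.158777 − 0.087771 = 0.0710.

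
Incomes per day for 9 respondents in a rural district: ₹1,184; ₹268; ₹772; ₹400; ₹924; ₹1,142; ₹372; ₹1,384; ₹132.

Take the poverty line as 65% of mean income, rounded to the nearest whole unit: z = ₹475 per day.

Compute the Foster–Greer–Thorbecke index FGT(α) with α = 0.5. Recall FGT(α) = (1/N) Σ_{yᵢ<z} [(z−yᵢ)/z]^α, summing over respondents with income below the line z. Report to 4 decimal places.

Poor units: ₹132, ₹268, ₹372, ₹400 (q = 4 of N = 9).
Normalized shortfalls: (475−132)/475 = 0.7221; (475−268)/475 = 0.4358; (475−372)/475 = 0.2168; (475−400)/475 = 0.1579.
Raised to α = 0.5: 0.84977; 0.66014; 0.46566; 0.39736.
Sum = 2.372934; FGT(0.5) = 2.372934 / 9 = 0.2637.

0.2637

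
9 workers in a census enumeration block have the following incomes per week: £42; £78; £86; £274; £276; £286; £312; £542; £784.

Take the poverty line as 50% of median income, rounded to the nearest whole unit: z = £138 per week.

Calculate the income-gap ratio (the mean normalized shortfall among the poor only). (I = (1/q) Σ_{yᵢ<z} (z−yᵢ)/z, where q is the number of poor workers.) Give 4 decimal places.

Below z: £42, £78, £86 (q = 3 of N = 9).
Relative gaps: 0.6957, 0.4348, 0.3768; sum = 1.507246.
I averages over the q = 3 poor units only: 1.507246 / 3 = 0.5024.

0.5024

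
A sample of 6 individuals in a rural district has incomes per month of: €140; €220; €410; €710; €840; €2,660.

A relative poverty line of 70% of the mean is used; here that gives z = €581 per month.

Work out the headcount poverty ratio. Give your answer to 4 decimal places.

3 of the 6 individuals have income below €581.
H = 3/6 = 0.5000.

0.5000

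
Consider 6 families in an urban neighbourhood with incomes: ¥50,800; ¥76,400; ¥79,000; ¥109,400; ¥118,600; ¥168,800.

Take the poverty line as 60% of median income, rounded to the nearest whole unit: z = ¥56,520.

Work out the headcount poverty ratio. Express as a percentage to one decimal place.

1 of the 6 families have income below ¥56,520.
H = 1/6 = 16.7%.

16.7%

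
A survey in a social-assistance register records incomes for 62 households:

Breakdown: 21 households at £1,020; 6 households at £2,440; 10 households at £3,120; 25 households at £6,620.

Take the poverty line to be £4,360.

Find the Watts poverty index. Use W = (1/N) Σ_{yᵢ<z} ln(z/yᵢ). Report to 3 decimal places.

Below z: 21×£1,020, 6×£2,440, 10×£3,120 (q = 37 of N = 62).
Log gaps: ln(4360/1020) = 1.4527 (×21); ln(4360/2440) = 0.5805 (×6); ln(4360/3120) = 0.3346 (×10).
W = 37.335293 / 62 = 0.602.

0.602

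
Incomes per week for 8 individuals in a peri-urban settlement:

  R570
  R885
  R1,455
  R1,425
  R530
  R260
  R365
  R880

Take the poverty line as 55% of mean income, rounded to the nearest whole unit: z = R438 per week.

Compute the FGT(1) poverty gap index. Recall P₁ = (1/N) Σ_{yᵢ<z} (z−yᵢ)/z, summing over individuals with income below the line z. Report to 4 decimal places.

Poor units: R260, R365 (q = 2 of N = 8).
Shortfall ratios: (438−260)/438 = 0.4064; (438−365)/438 = 0.1667.
Σ = 0.573059. Dividing by the full population N = 8 gives P₁ = 0.0716.

0.0716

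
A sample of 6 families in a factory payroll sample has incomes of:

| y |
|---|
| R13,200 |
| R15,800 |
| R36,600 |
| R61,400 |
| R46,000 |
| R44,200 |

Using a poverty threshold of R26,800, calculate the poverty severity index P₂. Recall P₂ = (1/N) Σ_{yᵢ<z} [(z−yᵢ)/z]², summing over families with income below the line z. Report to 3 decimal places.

0.071

Incomes under z: R13,200, R15,800 (q = 2 of N = 6).
Relative gaps: (26800−13200)/26800 = 0.5075; (26800−15800)/26800 = 0.4104.
Squared: 0.2575; 0.1685.
Sum = 0.425986; P₂ = 0.425986 / 6 = 0.071.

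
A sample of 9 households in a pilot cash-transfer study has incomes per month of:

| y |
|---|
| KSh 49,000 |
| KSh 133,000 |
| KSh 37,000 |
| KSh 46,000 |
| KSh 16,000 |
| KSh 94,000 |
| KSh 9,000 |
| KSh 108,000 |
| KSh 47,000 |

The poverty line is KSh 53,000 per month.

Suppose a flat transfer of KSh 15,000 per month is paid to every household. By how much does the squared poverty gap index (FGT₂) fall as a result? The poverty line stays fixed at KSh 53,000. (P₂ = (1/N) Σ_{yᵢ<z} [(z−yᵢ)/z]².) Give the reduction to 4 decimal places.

Before: below the line — KSh 9,000, KSh 16,000, KSh 37,000, KSh 46,000, KSh 47,000, KSh 49,000; squared poverty gap index (FGT₂) = 0.144852.
After the KSh 15,000 transfer: below the line — KSh 24,000, KSh 31,000, KSh 52,000; squared poverty gap index (FGT₂) = 0.052450.
Reduction = 0.144852 − 0.052450 = 0.0924.

0.0924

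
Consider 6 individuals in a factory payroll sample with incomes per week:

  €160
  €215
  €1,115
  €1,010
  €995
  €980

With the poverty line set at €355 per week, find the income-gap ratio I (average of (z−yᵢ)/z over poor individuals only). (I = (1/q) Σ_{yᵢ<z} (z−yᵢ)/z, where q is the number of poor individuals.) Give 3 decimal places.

Poor units: €160, €215 (q = 2 of N = 6).
Shortfall ratios (z−y)/z: 0.5493, 0.3944; sum = 0.943662.
I averages over the q = 2 poor units only: 0.943662 / 2 = 0.472.

0.472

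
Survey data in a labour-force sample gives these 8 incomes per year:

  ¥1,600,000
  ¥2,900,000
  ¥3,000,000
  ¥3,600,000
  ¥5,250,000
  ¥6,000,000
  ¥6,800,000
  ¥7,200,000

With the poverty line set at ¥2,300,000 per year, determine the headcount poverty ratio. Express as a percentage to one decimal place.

12.5%

1 of the 8 families have income below ¥2,300,000.
H = 1/8 = 12.5%.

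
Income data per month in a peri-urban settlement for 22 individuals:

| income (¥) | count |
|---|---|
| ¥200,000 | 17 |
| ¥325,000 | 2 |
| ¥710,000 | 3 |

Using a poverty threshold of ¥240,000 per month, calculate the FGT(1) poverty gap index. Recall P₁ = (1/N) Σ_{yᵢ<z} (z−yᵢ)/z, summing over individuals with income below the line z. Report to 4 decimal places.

0.1288

Incomes under z: 17×¥200,000 (q = 17 of N = 22).
Gap ratios (z−y)/z: (240000−200000)/240000 = 0.1667 (×17).
Sum of shortfalls = 2.833333; P₁ averages over all N: 2.833333 / 22 = 0.1288.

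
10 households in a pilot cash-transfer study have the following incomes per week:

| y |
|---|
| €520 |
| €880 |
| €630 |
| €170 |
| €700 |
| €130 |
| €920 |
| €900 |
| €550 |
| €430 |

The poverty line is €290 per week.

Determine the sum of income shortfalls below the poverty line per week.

Below z: €130, €170 (q = 2 of N = 10).
Individual gaps: 290−130 = 160; 290−170 = 120.
Aggregate gap = €280.

€280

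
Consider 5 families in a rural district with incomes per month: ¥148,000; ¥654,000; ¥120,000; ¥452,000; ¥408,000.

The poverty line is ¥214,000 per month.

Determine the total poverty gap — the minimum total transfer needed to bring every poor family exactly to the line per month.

¥160,000

Poor units: ¥120,000, ¥148,000 (q = 2 of N = 5).
Individual gaps: 214000−120000 = 94000; 214000−148000 = 66000.
Aggregate gap = ¥160,000.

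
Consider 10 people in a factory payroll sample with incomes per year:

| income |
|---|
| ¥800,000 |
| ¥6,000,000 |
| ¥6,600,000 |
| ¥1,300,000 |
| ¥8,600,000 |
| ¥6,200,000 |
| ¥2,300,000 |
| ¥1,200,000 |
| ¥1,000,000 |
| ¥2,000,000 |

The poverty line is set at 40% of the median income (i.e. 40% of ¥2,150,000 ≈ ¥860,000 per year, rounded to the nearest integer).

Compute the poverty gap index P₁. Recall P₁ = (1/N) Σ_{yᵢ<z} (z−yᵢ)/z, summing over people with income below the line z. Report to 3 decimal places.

Below the line: ¥800,000 (q = 1 of N = 10).
Gap ratios (z−y)/z: (860000−800000)/860000 = 0.0698.
Σ = 0.069767. Dividing by the full population N = 10 gives P₁ = 0.007.

0.007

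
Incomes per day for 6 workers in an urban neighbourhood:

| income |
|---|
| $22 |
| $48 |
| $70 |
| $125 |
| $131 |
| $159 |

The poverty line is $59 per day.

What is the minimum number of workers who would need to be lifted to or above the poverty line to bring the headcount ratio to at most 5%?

Currently q = 2 of N = 6 are below the line (H = 0.333).
A headcount ratio of at most 5% allows at most ⌊0.05 × 6⌋ = 0 poor workers.
So at least 2 − 0 = 2 must be lifted.

2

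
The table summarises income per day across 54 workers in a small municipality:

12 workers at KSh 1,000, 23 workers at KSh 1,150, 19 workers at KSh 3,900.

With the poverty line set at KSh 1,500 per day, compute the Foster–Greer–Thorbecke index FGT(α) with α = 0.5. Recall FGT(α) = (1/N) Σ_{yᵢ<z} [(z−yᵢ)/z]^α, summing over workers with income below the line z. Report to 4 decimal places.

Below the line: 12×KSh 1,000, 23×KSh 1,150 (q = 35 of N = 54).
Gap ratios (z−y)/z: (1500−1000)/1500 = 0.3333 (×12); (1500−1150)/1500 = 0.2333 (×23).
Raised to α = 0.5: 0.57735 (×12); 0.48305 (×23).
Sum = 18.038259; FGT(0.5) = 18.038259 / 54 = 0.3340.

0.3340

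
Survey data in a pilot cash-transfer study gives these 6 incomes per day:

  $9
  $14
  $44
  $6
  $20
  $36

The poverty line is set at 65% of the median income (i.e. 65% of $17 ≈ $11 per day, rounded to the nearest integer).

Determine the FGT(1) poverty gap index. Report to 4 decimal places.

0.1061

Below z: $6, $9 (q = 2 of N = 6).
Normalized shortfalls: (11−6)/11 = 0.4545; (11−9)/11 = 0.1818.
Sum of shortfalls = 0.636364; P₁ averages over all N: 0.636364 / 6 = 0.1061.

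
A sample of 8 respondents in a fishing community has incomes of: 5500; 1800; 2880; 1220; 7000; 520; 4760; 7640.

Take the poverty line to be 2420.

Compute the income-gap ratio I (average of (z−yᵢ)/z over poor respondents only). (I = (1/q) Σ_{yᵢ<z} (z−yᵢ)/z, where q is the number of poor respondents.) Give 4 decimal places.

0.5124

Below z: 520, 1220, 1800 (q = 3 of N = 8).
Relative gaps: 0.7851, 0.4959, 0.2562; sum = 1.537190.
The income-gap ratio divides by q (the poor only): 1.537190 / 3 = 0.5124.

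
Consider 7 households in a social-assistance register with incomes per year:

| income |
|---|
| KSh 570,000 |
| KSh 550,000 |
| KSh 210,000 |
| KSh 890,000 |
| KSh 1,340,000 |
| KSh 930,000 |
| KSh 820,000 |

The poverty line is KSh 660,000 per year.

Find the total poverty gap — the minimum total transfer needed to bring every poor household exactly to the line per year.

Below z: KSh 210,000, KSh 550,000, KSh 570,000 (q = 3 of N = 7).
Individual gaps: 660000−210000 = 450000; 660000−550000 = 110000; 660000−570000 = 90000.
Aggregate gap = KSh 650,000.

KSh 650,000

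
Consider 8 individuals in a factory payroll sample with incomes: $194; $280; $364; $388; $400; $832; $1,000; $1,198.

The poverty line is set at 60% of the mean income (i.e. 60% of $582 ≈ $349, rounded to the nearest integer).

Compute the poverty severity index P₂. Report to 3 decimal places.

Incomes under z: $194, $280 (q = 2 of N = 8).
Normalized shortfalls: (349−194)/349 = 0.4441; (349−280)/349 = 0.1977.
Squared: 0.1972; 0.0391.
Sum = 0.236336; P₂ = 0.236336 / 8 = 0.030.

0.030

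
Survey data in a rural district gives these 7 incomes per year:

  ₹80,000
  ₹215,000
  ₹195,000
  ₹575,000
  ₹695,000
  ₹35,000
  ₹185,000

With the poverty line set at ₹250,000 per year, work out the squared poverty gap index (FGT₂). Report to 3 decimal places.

Below z: ₹35,000, ₹80,000, ₹185,000, ₹195,000, ₹215,000 (q = 5 of N = 7).
Shortfall ratios: (250000−35000)/250000 = 0.8600; (250000−80000)/250000 = 0.6800; (250000−185000)/250000 = 0.2600; (250000−195000)/250000 = 0.2200; (250000−215000)/250000 = 0.1400.
Squared: 0.7396; 0.4624; 0.0676; 0.0484; 0.0196.
Sum = 1.337600; P₂ = 1.337600 / 7 = 0.191.

0.191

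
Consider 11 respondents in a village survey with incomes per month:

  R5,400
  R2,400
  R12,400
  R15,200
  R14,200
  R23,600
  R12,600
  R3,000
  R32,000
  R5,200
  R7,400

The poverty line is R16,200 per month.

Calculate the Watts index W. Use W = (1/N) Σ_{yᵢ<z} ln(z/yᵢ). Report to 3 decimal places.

0.666

Poor units: R2,400, R3,000, R5,200, R5,400, R7,400, R12,400, R12,600, R14,200, R15,200 (q = 9 of N = 11).
Log gaps: ln(16200/2400) = 1.9095; ln(16200/3000) = 1.6864; ln(16200/5200) = 1.1364; ln(16200/5400) = 1.0986; ln(16200/7400) = 0.7835; ln(16200/12400) = 0.2673; ln(16200/12600) = 0.2513; ln(16200/14200) = 0.1318; ln(16200/15200) = 0.0637.
W = 7.328552 / 11 = 0.666.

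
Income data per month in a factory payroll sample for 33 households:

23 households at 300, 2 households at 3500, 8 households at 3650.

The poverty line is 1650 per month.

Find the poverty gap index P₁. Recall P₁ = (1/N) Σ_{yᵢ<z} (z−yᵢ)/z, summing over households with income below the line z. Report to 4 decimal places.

0.5702

Below z: 23×300 (q = 23 of N = 33).
Shortfall ratios: (1650−300)/1650 = 0.8182 (×23).
Σ = 18.818182. Dividing by the full population N = 33 gives P₁ = 0.5702.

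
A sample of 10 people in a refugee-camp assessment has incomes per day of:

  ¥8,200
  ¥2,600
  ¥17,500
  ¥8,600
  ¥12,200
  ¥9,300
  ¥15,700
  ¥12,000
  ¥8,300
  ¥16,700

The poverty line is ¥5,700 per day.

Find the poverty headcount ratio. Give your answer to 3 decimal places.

1 of the 10 people have income below ¥5,700.
H = 1/10 = 0.100.

0.100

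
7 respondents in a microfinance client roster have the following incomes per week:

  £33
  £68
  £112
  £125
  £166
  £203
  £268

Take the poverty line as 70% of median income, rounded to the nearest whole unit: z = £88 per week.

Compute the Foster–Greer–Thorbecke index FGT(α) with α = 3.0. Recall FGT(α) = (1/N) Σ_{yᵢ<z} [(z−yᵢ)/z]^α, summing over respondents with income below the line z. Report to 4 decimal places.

0.0366

Incomes under z: £33, £68 (q = 2 of N = 7).
Gap ratios (z−y)/z: (88−33)/88 = 0.6250; (88−68)/88 = 0.2273.
Raised to α = 3.0: 0.24414; 0.01174.
Sum = 0.255880; FGT(3.0) = 0.255880 / 7 = 0.0366.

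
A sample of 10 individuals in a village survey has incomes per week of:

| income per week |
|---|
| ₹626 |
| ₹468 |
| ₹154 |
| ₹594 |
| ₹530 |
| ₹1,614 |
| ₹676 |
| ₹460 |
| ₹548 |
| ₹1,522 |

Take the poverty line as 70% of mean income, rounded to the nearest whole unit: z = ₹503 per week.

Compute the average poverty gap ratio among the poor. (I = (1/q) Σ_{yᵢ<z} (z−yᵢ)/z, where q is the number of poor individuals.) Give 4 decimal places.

0.2830

Below the line: ₹154, ₹460, ₹468 (q = 3 of N = 10).
Relative gaps: 0.6938, 0.0855, 0.0696; sum = 0.848907.
I averages over the q = 3 poor units only: 0.848907 / 3 = 0.2830.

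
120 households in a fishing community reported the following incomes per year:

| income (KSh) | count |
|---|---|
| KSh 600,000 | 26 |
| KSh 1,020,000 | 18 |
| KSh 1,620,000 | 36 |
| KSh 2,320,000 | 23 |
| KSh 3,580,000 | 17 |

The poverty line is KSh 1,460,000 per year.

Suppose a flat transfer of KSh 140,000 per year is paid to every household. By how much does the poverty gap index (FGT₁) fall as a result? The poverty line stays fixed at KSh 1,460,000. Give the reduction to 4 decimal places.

0.0352

Before: below the line — 26×KSh 600,000, 18×KSh 1,020,000; poverty gap index (FGT₁) = 0.172831.
After the KSh 140,000 transfer: below the line — 26×KSh 740,000, 18×KSh 1,160,000; poverty gap index (FGT₁) = 0.137671.
Reduction = 0.172831 − 0.137671 = 0.0352.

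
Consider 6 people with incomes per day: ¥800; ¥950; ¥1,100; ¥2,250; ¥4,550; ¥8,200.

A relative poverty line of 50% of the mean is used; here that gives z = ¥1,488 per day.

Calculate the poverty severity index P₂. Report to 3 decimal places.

0.069

Incomes under z: ¥800, ¥950, ¥1,100 (q = 3 of N = 6).
Normalized shortfalls: (1488−800)/1488 = 0.4624; (1488−950)/1488 = 0.3616; (1488−1100)/1488 = 0.2608.
Squared: 0.2138; 0.1307; 0.0680.
Sum = 0.412499; P₂ = 0.412499 / 6 = 0.069.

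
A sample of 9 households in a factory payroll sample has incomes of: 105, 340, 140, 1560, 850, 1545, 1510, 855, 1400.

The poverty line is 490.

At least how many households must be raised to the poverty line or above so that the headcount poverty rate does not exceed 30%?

3 of the 9 households are poor, so H = 3/9 = 0.333.
A headcount ratio of at most 30% allows at most ⌊0.30 × 9⌋ = 2 poor households.
So at least 3 − 2 = 1 must be lifted.

1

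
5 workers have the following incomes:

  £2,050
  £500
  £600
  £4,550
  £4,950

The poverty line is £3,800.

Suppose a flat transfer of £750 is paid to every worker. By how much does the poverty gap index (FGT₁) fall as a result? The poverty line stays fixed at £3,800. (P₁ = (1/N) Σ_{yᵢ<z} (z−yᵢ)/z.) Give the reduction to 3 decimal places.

0.118

Before: below the line — £500, £600, £2,050; poverty gap index (FGT₁) = 0.43421.
After the £750 transfer: below the line — £1,250, £1,350, £2,800; poverty gap index (FGT₁) = 0.31579.
Reduction = 0.43421 − 0.31579 = 0.118.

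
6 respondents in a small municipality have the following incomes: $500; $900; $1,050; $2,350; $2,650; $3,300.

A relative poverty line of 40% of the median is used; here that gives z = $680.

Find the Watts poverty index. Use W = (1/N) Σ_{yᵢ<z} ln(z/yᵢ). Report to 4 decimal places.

Below the line: $500 (q = 1 of N = 6).
ln(z/y) terms: ln(680/500) = 0.3075.
W = 0.307485 / 6 = 0.0512.

0.0512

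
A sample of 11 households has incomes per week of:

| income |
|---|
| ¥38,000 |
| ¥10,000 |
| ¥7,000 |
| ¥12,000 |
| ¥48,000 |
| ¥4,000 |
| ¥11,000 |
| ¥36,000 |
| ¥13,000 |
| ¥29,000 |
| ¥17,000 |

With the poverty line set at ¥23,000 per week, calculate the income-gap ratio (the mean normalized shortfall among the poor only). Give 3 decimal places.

Below z: ¥4,000, ¥7,000, ¥10,000, ¥11,000, ¥12,000, ¥13,000, ¥17,000 (q = 7 of N = 11).
Relative gaps: 0.8261, 0.6957, 0.5652, 0.5217, 0.4783, 0.4348, 0.2609; sum = 3.782609.
I averages over the q = 7 poor units only: 3.782609 / 7 = 0.540.

0.540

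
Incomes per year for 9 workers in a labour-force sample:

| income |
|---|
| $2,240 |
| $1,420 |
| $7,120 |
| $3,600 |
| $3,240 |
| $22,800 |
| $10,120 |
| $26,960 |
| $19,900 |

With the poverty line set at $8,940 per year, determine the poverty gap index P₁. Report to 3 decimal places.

0.337

Below z: $1,420, $2,240, $3,240, $3,600, $7,120 (q = 5 of N = 9).
Gap ratios (z−y)/z: (8940−1420)/8940 = 0.8412; (8940−2240)/8940 = 0.7494; (8940−3240)/8940 = 0.6376; (8940−3600)/8940 = 0.5973; (8940−7120)/8940 = 0.2036.
Σ = 3.029083. Dividing by the full population N = 9 gives P₁ = 0.337.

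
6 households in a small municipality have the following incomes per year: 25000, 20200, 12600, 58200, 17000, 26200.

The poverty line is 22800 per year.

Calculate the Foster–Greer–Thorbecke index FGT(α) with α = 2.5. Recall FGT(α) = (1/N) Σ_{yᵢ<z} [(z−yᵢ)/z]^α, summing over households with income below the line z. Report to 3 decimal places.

Below the line: 12600, 17000, 20200 (q = 3 of N = 6).
Gap ratios (z−y)/z: (22800−12600)/22800 = 0.4474; (22800−17000)/22800 = 0.2544; (22800−20200)/22800 = 0.1140.
Raised to α = 2.5: 0.13386; 0.03264; 0.00439.
Sum = 0.170894; FGT(2.5) = 0.170894 / 6 = 0.028.

0.028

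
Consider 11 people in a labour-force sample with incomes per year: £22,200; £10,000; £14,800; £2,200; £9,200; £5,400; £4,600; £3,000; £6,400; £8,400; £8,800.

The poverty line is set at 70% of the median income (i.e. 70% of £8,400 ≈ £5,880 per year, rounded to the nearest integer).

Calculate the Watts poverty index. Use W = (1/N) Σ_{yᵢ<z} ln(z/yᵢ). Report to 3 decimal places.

0.181

Below the line: £2,200, £3,000, £4,600, £5,400 (q = 4 of N = 11).
ln(z/y) terms: ln(5880/2200) = 0.9831; ln(5880/3000) = 0.6729; ln(5880/4600) = 0.2455; ln(5880/5400) = 0.0852.
W = 1.986702 / 11 = 0.181.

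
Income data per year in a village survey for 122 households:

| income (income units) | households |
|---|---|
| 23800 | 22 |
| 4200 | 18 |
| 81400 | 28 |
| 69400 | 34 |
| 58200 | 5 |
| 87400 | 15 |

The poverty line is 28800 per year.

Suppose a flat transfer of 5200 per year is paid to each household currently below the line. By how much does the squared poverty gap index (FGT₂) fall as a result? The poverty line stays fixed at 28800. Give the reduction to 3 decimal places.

0.046

Before: below the line — 18×4200, 22×23800; squared poverty gap index (FGT₂) = 0.11308.
After the 5200 transfer: below the line — 18×9400; squared poverty gap index (FGT₂) = 0.06695.
Reduction = 0.11308 − 0.06695 = 0.046.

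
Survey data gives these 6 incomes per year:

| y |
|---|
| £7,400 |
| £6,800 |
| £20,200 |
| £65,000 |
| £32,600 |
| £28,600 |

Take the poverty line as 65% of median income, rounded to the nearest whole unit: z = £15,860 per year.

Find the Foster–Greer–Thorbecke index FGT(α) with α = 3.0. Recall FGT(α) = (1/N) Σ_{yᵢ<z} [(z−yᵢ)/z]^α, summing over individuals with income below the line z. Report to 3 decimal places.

Incomes under z: £6,800, £7,400 (q = 2 of N = 6).
Relative gaps: (15860−6800)/15860 = 0.5712; (15860−7400)/15860 = 0.5334.
Raised to α = 3.0: 0.18641; 0.15178.
Sum = 0.338188; FGT(3.0) = 0.338188 / 6 = 0.056.

0.056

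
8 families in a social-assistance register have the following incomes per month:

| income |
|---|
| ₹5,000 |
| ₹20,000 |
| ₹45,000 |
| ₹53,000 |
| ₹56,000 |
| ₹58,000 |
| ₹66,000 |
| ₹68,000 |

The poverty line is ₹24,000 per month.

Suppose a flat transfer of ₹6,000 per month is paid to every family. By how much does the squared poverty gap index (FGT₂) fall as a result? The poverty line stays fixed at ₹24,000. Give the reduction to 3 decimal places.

0.045

Before: below the line — ₹5,000, ₹20,000; squared poverty gap index (FGT₂) = 0.08181.
After the ₹6,000 transfer: below the line — ₹11,000; squared poverty gap index (FGT₂) = 0.03668.
Reduction = 0.08181 − 0.03668 = 0.045.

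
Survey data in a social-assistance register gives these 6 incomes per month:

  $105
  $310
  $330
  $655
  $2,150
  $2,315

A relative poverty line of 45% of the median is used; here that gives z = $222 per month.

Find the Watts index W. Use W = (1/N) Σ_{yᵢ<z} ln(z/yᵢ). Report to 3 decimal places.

Incomes under z: $105 (q = 1 of N = 6).
ln(z/y) terms: ln(222/105) = 0.7487.
W = 0.748717 / 6 = 0.125.

0.125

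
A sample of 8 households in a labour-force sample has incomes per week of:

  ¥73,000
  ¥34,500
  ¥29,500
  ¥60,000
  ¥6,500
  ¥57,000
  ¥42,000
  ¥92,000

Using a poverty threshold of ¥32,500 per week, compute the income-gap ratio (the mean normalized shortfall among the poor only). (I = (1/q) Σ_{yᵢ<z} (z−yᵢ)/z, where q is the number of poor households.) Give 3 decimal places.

0.446

Poor units: ¥6,500, ¥29,500 (q = 2 of N = 8).
Shortfall ratios (z−y)/z: 0.8000, 0.0923; sum = 0.892308.
The income-gap ratio divides by q (the poor only): 0.892308 / 2 = 0.446.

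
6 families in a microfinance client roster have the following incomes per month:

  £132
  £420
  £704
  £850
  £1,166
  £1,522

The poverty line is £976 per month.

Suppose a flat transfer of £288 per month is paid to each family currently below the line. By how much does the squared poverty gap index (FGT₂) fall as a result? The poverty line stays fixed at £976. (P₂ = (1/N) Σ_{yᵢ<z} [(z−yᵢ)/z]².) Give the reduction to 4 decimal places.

0.1278

Before: below the line — £132, £420, £704, £850; squared poverty gap index (FGT₂) = 0.194443.
After the £288 transfer: below the line — £420, £708; squared poverty gap index (FGT₂) = 0.066654.
Reduction = 0.194443 − 0.066654 = 0.1278.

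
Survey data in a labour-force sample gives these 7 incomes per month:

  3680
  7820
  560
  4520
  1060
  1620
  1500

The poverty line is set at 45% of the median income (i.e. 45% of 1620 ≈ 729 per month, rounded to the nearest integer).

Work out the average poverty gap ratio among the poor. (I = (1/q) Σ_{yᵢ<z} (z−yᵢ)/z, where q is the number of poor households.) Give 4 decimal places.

0.2318

Below the line: 560 (q = 1 of N = 7).
Shortfall ratios (z−y)/z: 0.2318; sum = 0.231824.
The income-gap ratio divides by q (the poor only): 0.231824 / 1 = 0.2318.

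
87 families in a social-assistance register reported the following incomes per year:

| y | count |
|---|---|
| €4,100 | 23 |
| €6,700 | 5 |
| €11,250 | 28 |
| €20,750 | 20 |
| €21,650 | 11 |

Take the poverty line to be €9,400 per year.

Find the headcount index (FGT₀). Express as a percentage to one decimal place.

32.2%

28 of the 87 families have income below €9,400.
H = 28/87 = 32.2%.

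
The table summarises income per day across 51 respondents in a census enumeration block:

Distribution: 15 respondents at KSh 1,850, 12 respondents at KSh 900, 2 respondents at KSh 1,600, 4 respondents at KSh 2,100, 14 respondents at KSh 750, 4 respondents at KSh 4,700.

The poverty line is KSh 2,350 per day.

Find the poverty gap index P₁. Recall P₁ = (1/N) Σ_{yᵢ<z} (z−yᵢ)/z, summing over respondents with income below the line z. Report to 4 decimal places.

Poor units: 14×KSh 750, 12×KSh 900, 2×KSh 1,600, 15×KSh 1,850, 4×KSh 2,100 (q = 47 of N = 51).
Relative gaps: (2350−750)/2350 = 0.6809 (×14); (2350−900)/2350 = 0.6170 (×12); (2350−1600)/2350 = 0.3191 (×2); (2350−1850)/2350 = 0.2128 (×15); (2350−2100)/2350 = 0.1064 (×4).
Σ = 21.191489. Dividing by the full population N = 51 gives P₁ = 0.4155.

0.4155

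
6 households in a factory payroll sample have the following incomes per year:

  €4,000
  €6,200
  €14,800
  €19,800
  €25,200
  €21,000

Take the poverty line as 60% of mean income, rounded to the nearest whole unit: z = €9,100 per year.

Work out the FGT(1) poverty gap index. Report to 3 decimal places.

Below the line: €4,000, €6,200 (q = 2 of N = 6).
Gap ratios (z−y)/z: (9100−4000)/9100 = 0.5604; (9100−6200)/9100 = 0.3187.
Sum of shortfalls = 0.879121; P₁ averages over all N: 0.879121 / 6 = 0.147.

0.147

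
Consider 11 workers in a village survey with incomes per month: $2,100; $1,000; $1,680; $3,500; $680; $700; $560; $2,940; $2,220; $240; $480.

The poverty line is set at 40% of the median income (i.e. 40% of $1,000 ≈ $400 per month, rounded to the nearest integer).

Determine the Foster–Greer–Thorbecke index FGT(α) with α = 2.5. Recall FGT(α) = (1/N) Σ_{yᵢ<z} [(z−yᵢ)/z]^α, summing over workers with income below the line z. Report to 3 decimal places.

Below the line: $240 (q = 1 of N = 11).
Normalized shortfalls: (400−240)/400 = 0.4000.
Raised to α = 2.5: 0.10119.
Sum = 0.101193; FGT(2.5) = 0.101193 / 11 = 0.009.

0.009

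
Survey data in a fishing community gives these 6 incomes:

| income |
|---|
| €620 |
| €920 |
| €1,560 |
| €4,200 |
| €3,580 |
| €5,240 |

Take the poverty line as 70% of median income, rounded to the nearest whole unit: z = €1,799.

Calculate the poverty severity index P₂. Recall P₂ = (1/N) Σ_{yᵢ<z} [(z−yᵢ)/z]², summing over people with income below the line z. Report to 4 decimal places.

0.1143

Below z: €620, €920, €1,560 (q = 3 of N = 6).
Normalized shortfalls: (1799−620)/1799 = 0.6554; (1799−920)/1799 = 0.4886; (1799−1560)/1799 = 0.1329.
Squared: 0.4295; 0.2387; 0.0176.
Sum = 0.685886; P₂ = 0.685886 / 6 = 0.1143.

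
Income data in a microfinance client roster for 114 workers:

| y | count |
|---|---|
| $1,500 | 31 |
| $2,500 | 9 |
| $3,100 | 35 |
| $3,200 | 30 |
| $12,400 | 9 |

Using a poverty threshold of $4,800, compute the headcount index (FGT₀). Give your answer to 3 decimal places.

0.921

105 of the 114 workers have income below $4,800.
H = 105/114 = 0.921.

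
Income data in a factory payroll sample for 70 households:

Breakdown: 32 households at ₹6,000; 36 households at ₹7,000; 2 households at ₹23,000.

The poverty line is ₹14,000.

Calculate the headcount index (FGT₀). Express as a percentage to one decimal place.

97.1%

68 of the 70 households have income below ₹14,000.
H = 68/70 = 97.1%.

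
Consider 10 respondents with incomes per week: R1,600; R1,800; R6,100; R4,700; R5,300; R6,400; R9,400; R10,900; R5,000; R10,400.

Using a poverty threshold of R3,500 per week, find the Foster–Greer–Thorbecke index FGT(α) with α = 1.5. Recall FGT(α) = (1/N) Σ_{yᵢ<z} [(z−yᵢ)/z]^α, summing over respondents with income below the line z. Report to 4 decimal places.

Incomes under z: R1,600, R1,800 (q = 2 of N = 10).
Gap ratios (z−y)/z: (3500−1600)/3500 = 0.5429; (3500−1800)/3500 = 0.4857.
Raised to α = 1.5: 0.39997; 0.33851.
Sum = 0.738481; FGT(1.5) = 0.738481 / 10 = 0.0738.

0.0738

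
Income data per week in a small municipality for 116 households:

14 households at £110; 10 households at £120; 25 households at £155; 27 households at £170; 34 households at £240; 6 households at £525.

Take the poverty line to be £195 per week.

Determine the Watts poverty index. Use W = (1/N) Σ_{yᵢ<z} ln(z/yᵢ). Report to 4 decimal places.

0.1924

Below the line: 14×£110, 10×£120, 25×£155, 27×£170 (q = 76 of N = 116).
ln(z/y) terms: ln(195/110) = 0.5725 (×14); ln(195/120) = 0.4855 (×10); ln(195/155) = 0.2296 (×25); ln(195/170) = 0.1372 (×27).
W = 22.314138 / 116 = 0.1924.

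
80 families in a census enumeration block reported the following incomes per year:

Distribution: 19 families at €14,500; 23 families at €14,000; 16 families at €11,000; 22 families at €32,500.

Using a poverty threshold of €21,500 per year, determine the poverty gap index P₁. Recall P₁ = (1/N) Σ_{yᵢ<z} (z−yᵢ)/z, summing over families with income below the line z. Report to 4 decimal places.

0.2753

Incomes under z: 16×€11,000, 23×€14,000, 19×€14,500 (q = 58 of N = 80).
Normalized shortfalls: (21500−11000)/21500 = 0.4884 (×16); (21500−14000)/21500 = 0.3488 (×23); (21500−14500)/21500 = 0.3256 (×19).
Sum of shortfalls = 22.023256; P₁ averages over all N: 22.023256 / 80 = 0.2753.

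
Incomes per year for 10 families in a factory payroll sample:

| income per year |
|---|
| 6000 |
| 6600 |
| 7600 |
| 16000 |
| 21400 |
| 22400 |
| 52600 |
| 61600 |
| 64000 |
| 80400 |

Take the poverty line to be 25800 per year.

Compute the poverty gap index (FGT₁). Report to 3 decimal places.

Incomes under z: 6000, 6600, 7600, 16000, 21400, 22400 (q = 6 of N = 10).
Gap ratios (z−y)/z: (25800−6000)/25800 = 0.7674; (25800−6600)/25800 = 0.7442; (25800−7600)/25800 = 0.7054; (25800−16000)/25800 = 0.3798; (25800−21400)/25800 = 0.1705; (25800−22400)/25800 = 0.1318.
Σ = 2.899225. Dividing by the full population N = 10 gives P₁ = 0.290.

0.290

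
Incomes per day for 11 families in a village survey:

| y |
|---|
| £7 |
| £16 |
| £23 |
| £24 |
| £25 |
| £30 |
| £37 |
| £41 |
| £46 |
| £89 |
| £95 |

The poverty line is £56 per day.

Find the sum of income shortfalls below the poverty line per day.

£255

Incomes under z: £7, £16, £23, £24, £25, £30, £37, £41, £46 (q = 9 of N = 11).
Individual gaps: 56−7 = 49; 56−16 = 40; 56−23 = 33; 56−24 = 32; 56−25 = 31; 56−30 = 26; 56−37 = 19; 56−41 = 15; 56−46 = 10.
Aggregate gap = £255.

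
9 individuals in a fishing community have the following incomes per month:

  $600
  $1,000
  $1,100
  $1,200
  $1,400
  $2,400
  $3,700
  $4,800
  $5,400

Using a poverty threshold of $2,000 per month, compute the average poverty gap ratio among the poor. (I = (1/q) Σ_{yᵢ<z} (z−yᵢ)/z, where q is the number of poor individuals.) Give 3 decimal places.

Incomes under z: $600, $1,000, $1,100, $1,200, $1,400 (q = 5 of N = 9).
Relative gaps: 0.7000, 0.5000, 0.4500, 0.4000, 0.3000; sum = 2.350000.
The income-gap ratio divides by q (the poor only): 2.350000 / 5 = 0.470.

0.470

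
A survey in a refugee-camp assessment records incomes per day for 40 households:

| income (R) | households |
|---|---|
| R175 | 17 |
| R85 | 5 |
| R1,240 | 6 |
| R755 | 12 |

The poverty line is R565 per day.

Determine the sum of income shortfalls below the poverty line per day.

Incomes under z: 5×R85, 17×R175 (q = 22 of N = 40).
Individual gaps: 5×(565−85) = 2400; 17×(565−175) = 6630.
Aggregate gap = R9,030.

R9,030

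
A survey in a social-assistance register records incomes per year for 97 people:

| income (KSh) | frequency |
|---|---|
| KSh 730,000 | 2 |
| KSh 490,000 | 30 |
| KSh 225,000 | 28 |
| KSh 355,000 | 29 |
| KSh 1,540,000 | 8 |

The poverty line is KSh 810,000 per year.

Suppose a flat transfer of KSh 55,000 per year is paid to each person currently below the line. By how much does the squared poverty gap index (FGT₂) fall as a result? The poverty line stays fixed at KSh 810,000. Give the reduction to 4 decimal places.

Before: below the line — 28×KSh 225,000, 29×KSh 355,000, 30×KSh 490,000, 2×KSh 730,000; squared poverty gap index (FGT₂) = 0.293374.
After the KSh 55,000 transfer: below the line — 28×KSh 280,000, 29×KSh 410,000, 30×KSh 545,000, 2×KSh 785,000; squared poverty gap index (FGT₂) = 0.229617.
Reduction = 0.293374 − 0.229617 = 0.0638.

0.0638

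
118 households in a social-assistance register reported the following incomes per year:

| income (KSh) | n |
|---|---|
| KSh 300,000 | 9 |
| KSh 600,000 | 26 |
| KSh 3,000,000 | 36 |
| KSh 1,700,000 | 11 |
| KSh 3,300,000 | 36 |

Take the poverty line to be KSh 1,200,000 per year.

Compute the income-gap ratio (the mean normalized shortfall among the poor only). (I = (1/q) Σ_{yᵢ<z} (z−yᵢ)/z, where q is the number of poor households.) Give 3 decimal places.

Below z: 9×KSh 300,000, 26×KSh 600,000 (q = 35 of N = 118).
Relative gaps: 0.7500 (×9), 0.5000 (×26); sum = 19.750000.
The income-gap ratio divides by q (the poor only): 19.750000 / 35 = 0.564.

0.564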